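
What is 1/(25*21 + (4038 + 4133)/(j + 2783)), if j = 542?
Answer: 3325/1753796 ≈ 0.0018959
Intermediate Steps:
1/(25*21 + (4038 + 4133)/(j + 2783)) = 1/(25*21 + (4038 + 4133)/(542 + 2783)) = 1/(525 + 8171/3325) = 1/(1753796/3325) = 3325/1753796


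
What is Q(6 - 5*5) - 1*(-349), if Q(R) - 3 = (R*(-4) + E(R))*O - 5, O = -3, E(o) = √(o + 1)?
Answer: 119 - 9*I*√2 ≈ 119.0 - 12.728*I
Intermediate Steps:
E(o) = √(1 + o)
Q(R) = -2 - 3*√(1 + R) + 12*R (Q(R) = 3 + ((R*(-4) + √(1 + R))*(-3) - 5) = 3 + ((-4*R + √(1 + R))*(-3) - 5) = 3 + ((√(1 + R) - 4*R)*(-3) - 5) = 3 + ((-3*√(1 + R) + 12*R) - 5) = 3 + (-5 - 3*√(1 + R) + 12*R) = -2 - 3*√(1 + R) + 12*R)
Q(6 - 5*5) - 1*(-349) = (-2 - 3*√(1 + (6 - 5*5)) + 12*(6 - 5*5)) - 1*(-349) = (-2 - 3*√(1 + (6 - 25)) + 12*(6 - 25)) + 349 = (-2 - 3*√(1 - 19) + 12*(-19)) + 349 = (-2 - 9*I*√2 - 228) + 349 = (-230 - 9*I*√2) + 349 = 119 - 9*I*√2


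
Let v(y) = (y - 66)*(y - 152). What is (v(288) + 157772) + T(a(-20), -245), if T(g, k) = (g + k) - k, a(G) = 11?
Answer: 187975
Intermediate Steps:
v(y) = (-152 + y)*(-66 + y) (v(y) = (-66 + y)*(-152 + y) = (-152 + y)*(-66 + y))
T(g, k) = g
(v(288) + 157772) + T(a(-20), -245) = ((10032 + 288² - 218*288) + 157772) + 11 = ((10032 + 82944 - 62784) + 157772) + 11 = (30192 + 157772) + 11 = 187964 + 11 = 187975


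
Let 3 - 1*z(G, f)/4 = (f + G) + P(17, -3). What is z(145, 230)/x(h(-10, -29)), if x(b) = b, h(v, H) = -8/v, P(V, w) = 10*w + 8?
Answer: -1750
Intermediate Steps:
P(V, w) = 8 + 10*w
z(G, f) = 100 - 4*G - 4*f (z(G, f) = 12 - 4*((f + G) + (8 + 10*(-3))) = 12 - 4*((G + f) + (8 - 30)) = 12 - 4*((G + f) - 22) = 12 - 4*(-22 + G + f) = 12 + (88 - 4*G - 4*f) = 100 - 4*G - 4*f)
z(145, 230)/x(h(-10, -29)) = (100 - 4*145 - 4*230)/((-8/(-10))) = (100 - 580 - 920)/((-8*(-⅒))) = -1400/⅘ = -1400*5/4 = -1750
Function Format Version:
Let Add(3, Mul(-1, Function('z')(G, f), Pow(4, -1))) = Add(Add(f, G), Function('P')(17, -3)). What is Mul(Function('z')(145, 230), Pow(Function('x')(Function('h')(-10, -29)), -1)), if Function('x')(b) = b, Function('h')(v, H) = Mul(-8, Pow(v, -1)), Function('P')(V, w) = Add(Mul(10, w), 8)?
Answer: -1750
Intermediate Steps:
Function('P')(V, w) = Add(8, Mul(10, w))
Function('z')(G, f) = Add(100, Mul(-4, G), Mul(-4, f)) (Function('z')(G, f) = Add(12, Mul(-4, Add(Add(f, G), Add(8, Mul(10, -3))))) = Add(12, Mul(-4, Add(Add(G, f), Add(8, -30)))) = Add(12, Mul(-4, Add(Add(G, f), -22))) = Add(12, Mul(-4, Add(-22, G, f))) = Add(12, Add(88, Mul(-4, G), Mul(-4, f))) = Add(100, Mul(-4, G), Mul(-4, f)))
Mul(Function('z')(145, 230), Pow(Function('x')(Function('h')(-10, -29)), -1)) = Mul(Add(100, Mul(-4, 145), Mul(-4, 230)), Pow(Mul(-8, Pow(-10, -1)), -1)) = Mul(Add(100, -580, -920), Pow(Mul(-8, Rational(-1, 10)), -1)) = Mul(-1400, Pow(Rational(4, 5), -1)) = Mul(-1400, Rational(5, 4)) = -1750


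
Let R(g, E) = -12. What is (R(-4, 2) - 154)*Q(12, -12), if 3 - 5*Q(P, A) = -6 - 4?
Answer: -2158/5 ≈ -431.60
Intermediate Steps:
Q(P, A) = 13/5 (Q(P, A) = ⅗ - (-6 - 4)/5 = ⅗ - ⅕*(-10) = ⅗ + 2 = 13/5)
(R(-4, 2) - 154)*Q(12, -12) = (-12 - 154)*(13/5) = -166*13/5 = -2158/5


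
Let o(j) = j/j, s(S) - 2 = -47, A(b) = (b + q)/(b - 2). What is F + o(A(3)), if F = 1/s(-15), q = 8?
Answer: 44/45 ≈ 0.97778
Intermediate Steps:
A(b) = (8 + b)/(-2 + b) (A(b) = (b + 8)/(b - 2) = (8 + b)/(-2 + b))
s(S) = -45 (s(S) = 2 - 47 = -45)
F = -1/45 (F = 1/(-45) = -1/45 ≈ -0.022222)
o(j) = 1
F + o(A(3)) = -1/45 + 1 = 44/45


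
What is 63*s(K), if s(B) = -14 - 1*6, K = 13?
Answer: -1260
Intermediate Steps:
s(B) = -20 (s(B) = -14 - 6 = -20)
63*s(K) = 63*(-20) = -1260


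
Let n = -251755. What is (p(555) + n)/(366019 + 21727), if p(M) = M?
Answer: -125600/193873 ≈ -0.64785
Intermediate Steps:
(p(555) + n)/(366019 + 21727) = (555 - 251755)/(366019 + 21727) = -251200/387746 = -251200*1/387746 = -125600/193873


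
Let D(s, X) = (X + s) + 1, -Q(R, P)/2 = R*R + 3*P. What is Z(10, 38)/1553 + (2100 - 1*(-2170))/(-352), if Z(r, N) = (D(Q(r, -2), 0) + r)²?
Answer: 2198249/273328 ≈ 8.0425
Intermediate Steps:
Q(R, P) = -6*P - 2*R² (Q(R, P) = -2*(R*R + 3*P) = -2*(R² + 3*P) = -6*P - 2*R²)
D(s, X) = 1 + X + s
Z(r, N) = (13 + r - 2*r²)² (Z(r, N) = ((1 + 0 + (-6*(-2) - 2*r²)) + r)² = ((1 + 0 + (12 - 2*r²)) + r)² = ((13 - 2*r²) + r)² = (13 + r - 2*r²)²)
Z(10, 38)/1553 + (2100 - 1*(-2170))/(-352) = (13 + 10 - 2*10²)²/1553 + (2100 - 1*(-2170))/(-352) = (13 + 10 - 2*100)²*(1/1553) + (2100 + 2170)*(-1/352) = (13 + 10 - 200)²*(1/1553) + 4270*(-1/352) = (-177)²*(1/1553) - 2135/176 = 31329*(1/1553) - 2135/176 = 31329/1553 - 2135/176 = 2198249/273328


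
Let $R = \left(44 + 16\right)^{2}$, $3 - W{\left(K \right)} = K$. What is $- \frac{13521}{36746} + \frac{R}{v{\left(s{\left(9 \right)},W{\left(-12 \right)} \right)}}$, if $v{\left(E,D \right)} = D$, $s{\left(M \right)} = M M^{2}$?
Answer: $\frac{8805519}{36746} \approx 239.63$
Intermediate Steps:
$W{\left(K \right)} = 3 - K$
$s{\left(M \right)} = M^{3}$
$R = 3600$ ($R = 60^{2} = 3600$)
$- \frac{13521}{36746} + \frac{R}{v{\left(s{\left(9 \right)},W{\left(-12 \right)} \right)}} = - \frac{13521}{36746} + \frac{3600}{3 - -12} = \left(-13521\right) \frac{1}{36746} + \frac{3600}{3 + 12} = - \frac{13521}{36746} + \frac{3600}{15} = - \frac{13521}{36746} + 3600 \cdot \frac{1}{15} = - \frac{13521}{36746} + 240 = \frac{8805519}{36746}$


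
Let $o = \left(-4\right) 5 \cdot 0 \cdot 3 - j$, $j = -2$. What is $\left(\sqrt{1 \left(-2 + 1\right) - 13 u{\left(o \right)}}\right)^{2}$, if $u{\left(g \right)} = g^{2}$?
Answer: $-53$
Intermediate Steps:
$o = 2$ ($o = \left(-4\right) 5 \cdot 0 \cdot 3 - -2 = \left(-20\right) 0 + 2 = 0 + 2 = 2$)
$\left(\sqrt{1 \left(-2 + 1\right) - 13 u{\left(o \right)}}\right)^{2} = \left(\sqrt{1 \left(-2 + 1\right) - 13 \cdot 2^{2}}\right)^{2} = \left(\sqrt{1 \left(-1\right) - 52}\right)^{2} = \left(\sqrt{-1 - 52}\right)^{2} = \left(\sqrt{-53}\right)^{2} = \left(i \sqrt{53}\right)^{2} = -53$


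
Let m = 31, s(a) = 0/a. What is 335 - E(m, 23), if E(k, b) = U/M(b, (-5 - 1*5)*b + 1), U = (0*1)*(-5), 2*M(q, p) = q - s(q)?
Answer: 335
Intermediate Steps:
s(a) = 0
M(q, p) = q/2 (M(q, p) = (q - 1*0)/2 = (q + 0)/2 = q/2)
U = 0 (U = 0*(-5) = 0)
E(k, b) = 0 (E(k, b) = 0/((b/2)) = 0*(2/b) = 0)
335 - E(m, 23) = 335 - 1*0 = 335 + 0 = 335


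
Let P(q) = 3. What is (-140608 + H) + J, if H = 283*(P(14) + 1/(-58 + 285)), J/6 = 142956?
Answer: 162981062/227 ≈ 7.1798e+5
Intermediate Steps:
J = 857736 (J = 6*142956 = 857736)
H = 193006/227 (H = 283*(3 + 1/(-58 + 285)) = 283*(3 + 1/227) = 283*(682/227) = 193006/227 ≈ 850.25)
(-140608 + H) + J = (-140608 + 193006/227) + 857736 = -31725010/227 + 857736 = 162981062/227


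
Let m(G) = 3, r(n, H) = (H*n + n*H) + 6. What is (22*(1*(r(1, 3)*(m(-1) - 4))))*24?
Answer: -6336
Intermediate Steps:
r(n, H) = 6 + 2*H*n (r(n, H) = (H*n + H*n) + 6 = 2*H*n + 6 = 6 + 2*H*n)
(22*(1*(r(1, 3)*(m(-1) - 4))))*24 = (22*(1*((6 + 2*3*1)*(3 - 4))))*24 = (22*(1*((6 + 6)*(-1))))*24 = (22*(1*(12*(-1))))*24 = (22*(1*(-12)))*24 = (22*(-12))*24 = -264*24 = -6336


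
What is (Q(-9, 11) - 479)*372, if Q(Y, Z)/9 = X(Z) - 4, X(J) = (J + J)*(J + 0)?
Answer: 618636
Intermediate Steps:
X(J) = 2*J² (X(J) = (2*J)*J = 2*J²)
Q(Y, Z) = -36 + 18*Z² (Q(Y, Z) = 9*(2*Z² - 4) = 9*(-4 + 2*Z²) = -36 + 18*Z²)
(Q(-9, 11) - 479)*372 = ((-36 + 18*11²) - 479)*372 = ((-36 + 18*121) - 479)*372 = ((-36 + 2178) - 479)*372 = (2142 - 479)*372 = 1663*372 = 618636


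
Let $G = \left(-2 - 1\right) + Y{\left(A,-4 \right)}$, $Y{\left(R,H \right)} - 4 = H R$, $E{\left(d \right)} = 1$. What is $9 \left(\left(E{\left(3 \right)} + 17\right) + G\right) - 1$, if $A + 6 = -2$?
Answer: $458$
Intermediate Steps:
$A = -8$ ($A = -6 - 2 = -8$)
$Y{\left(R,H \right)} = 4 + H R$
$G = 33$ ($G = \left(-2 - 1\right) + \left(4 - -32\right) = -3 + \left(4 + 32\right) = -3 + 36 = 33$)
$9 \left(\left(E{\left(3 \right)} + 17\right) + G\right) - 1 = 9 \left(\left(1 + 17\right) + 33\right) - 1 = 9 \left(18 + 33\right) - 1 = 9 \cdot 51 - 1 = 459 - 1 = 458$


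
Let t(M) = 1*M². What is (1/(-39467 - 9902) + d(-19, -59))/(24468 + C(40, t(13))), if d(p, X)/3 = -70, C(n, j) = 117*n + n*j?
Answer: -10367491/1772742052 ≈ -0.0058483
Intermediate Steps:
t(M) = M²
C(n, j) = 117*n + j*n
d(p, X) = -210 (d(p, X) = 3*(-70) = -210)
(1/(-39467 - 9902) + d(-19, -59))/(24468 + C(40, t(13))) = (1/(-39467 - 9902) - 210)/(24468 + 40*(117 + 13²)) = (1/(-49369) - 210)/(24468 + 40*(117 + 169)) = (-1/49369 - 210)/(24468 + 40*286) = -10367491/(49369*(24468 + 11440)) = -10367491/49369/35908 = -10367491/49369*1/35908 = -10367491/1772742052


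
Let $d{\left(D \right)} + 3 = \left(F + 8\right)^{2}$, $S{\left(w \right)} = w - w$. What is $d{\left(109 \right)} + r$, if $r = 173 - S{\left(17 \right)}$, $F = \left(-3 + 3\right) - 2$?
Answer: $206$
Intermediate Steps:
$S{\left(w \right)} = 0$
$F = -2$ ($F = 0 - 2 = -2$)
$r = 173$ ($r = 173 - 0 = 173 + 0 = 173$)
$d{\left(D \right)} = 33$ ($d{\left(D \right)} = -3 + \left(-2 + 8\right)^{2} = -3 + 6^{2} = -3 + 36 = 33$)
$d{\left(109 \right)} + r = 33 + 173 = 206$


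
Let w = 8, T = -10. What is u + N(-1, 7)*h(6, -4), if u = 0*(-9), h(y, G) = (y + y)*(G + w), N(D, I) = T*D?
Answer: 480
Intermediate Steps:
N(D, I) = -10*D
h(y, G) = 2*y*(8 + G) (h(y, G) = (y + y)*(G + 8) = (2*y)*(8 + G) = 2*y*(8 + G))
u = 0
u + N(-1, 7)*h(6, -4) = 0 + (-10*(-1))*(2*6*(8 - 4)) = 0 + 10*(2*6*4) = 0 + 10*48 = 0 + 480 = 480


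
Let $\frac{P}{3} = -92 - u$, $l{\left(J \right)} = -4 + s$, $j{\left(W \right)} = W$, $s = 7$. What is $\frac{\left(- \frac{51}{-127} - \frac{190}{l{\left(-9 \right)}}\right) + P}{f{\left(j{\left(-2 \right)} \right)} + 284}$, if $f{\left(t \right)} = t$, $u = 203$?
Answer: $- \frac{180581}{53721} \approx -3.3615$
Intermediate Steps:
$l{\left(J \right)} = 3$ ($l{\left(J \right)} = -4 + 7 = 3$)
$P = -885$ ($P = 3 \left(-92 - 203\right) = 3 \left(-295\right) = -885$)
$\frac{\left(- \frac{51}{-127} - \frac{190}{l{\left(-9 \right)}}\right) + P}{f{\left(j{\left(-2 \right)} \right)} + 284} = \frac{\left(- \frac{51}{-127} - \frac{190}{3}\right) - 885}{-2 + 284} = \frac{\left(\left(-51\right) \left(- \frac{1}{127}\right) - \frac{190}{3}\right) - 885}{282} = \left(\left(\frac{51}{127} - \frac{190}{3}\right) - 885\right) \frac{1}{282} = \left(- \frac{23977}{381} - 885\right) \frac{1}{282} = \left(- \frac{361162}{381}\right) \frac{1}{282} = - \frac{180581}{53721}$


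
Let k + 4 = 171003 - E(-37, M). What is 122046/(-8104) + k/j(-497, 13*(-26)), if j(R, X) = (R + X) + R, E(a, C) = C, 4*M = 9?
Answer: -774161467/5397264 ≈ -143.44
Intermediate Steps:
M = 9/4 (M = (1/4)*9 = 9/4 ≈ 2.2500)
j(R, X) = X + 2*R
k = 683987/4 (k = -4 + (171003 - 1*9/4) = -4 + (171003 - 9/4) = -4 + 684003/4 = 683987/4 ≈ 1.7100e+5)
122046/(-8104) + k/j(-497, 13*(-26)) = 122046/(-8104) + 683987/(4*(13*(-26) + 2*(-497))) = 122046*(-1/8104) + 683987/(4*(-338 - 994)) = -61023/4052 + (683987/4)/(-1332) = -61023/4052 + (683987/4)*(-1/1332) = -61023/4052 - 683987/5328 = -774161467/5397264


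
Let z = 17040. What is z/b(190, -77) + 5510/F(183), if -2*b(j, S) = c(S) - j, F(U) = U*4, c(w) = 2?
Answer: 3247805/17202 ≈ 188.80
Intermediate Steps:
F(U) = 4*U
b(j, S) = -1 + j/2 (b(j, S) = -(2 - j)/2 = -1 + j/2)
z/b(190, -77) + 5510/F(183) = 17040/(-1 + (½)*190) + 5510/((4*183)) = 17040/(-1 + 95) + 5510/732 = 17040/94 + 5510*(1/732) = 17040*(1/94) + 2755/366 = 8520/47 + 2755/366 = 3247805/17202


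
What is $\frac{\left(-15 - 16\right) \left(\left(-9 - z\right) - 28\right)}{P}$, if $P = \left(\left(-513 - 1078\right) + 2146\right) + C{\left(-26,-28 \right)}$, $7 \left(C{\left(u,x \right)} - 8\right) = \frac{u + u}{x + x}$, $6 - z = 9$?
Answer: $\frac{103292}{55187} \approx 1.8717$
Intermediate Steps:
$z = -3$ ($z = 6 - 9 = -3$)
$C{\left(u,x \right)} = 8 + \frac{u}{7 x}$ ($C{\left(u,x \right)} = 8 + \frac{\left(u + u\right) \frac{1}{x + x}}{7} = 8 + \frac{2 u \frac{1}{2 x}}{7} = 8 + \frac{u \frac{1}{x}}{7} = 8 + \frac{u}{7 x}$)
$P = \frac{55187}{98}$ ($P = \left(\left(-513 - 1078\right) + 2146\right) + \left(8 + \frac{1}{7} \left(-26\right) \frac{1}{-28}\right) = \left(\left(-513 - 1078\right) + 2146\right) + \left(8 + \frac{1}{7} \left(-26\right) \left(- \frac{1}{28}\right)\right) = \left(-1591 + 2146\right) + \left(8 + \frac{13}{98}\right) = 555 + \frac{797}{98} = \frac{55187}{98} \approx 563.13$)
$\frac{\left(-15 - 16\right) \left(\left(-9 - z\right) - 28\right)}{P} = \frac{\left(-15 - 16\right) \left(\left(-9 - -3\right) - 28\right)}{\frac{55187}{98}} = \left(-15 - 16\right) \left(\left(-9 + 3\right) - 28\right) \frac{98}{55187} = - 31 \left(-6 - 28\right) \frac{98}{55187} = \left(-31\right) \left(-34\right) \frac{98}{55187} = 1054 \cdot \frac{98}{55187} = \frac{103292}{55187}$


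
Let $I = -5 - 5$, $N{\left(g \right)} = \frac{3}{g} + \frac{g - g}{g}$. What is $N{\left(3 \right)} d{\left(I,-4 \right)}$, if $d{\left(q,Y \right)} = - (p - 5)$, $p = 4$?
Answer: $1$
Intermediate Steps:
$N{\left(g \right)} = \frac{3}{g}$ ($N{\left(g \right)} = \frac{3}{g} + \frac{0}{g} = \frac{3}{g} + 0 = \frac{3}{g}$)
$I = -10$
$d{\left(q,Y \right)} = 1$ ($d{\left(q,Y \right)} = - (4 - 5) = \left(-1\right) \left(-1\right) = 1$)
$N{\left(3 \right)} d{\left(I,-4 \right)} = \frac{3}{3} \cdot 1 = 3 \cdot \frac{1}{3} \cdot 1 = 1 \cdot 1 = 1$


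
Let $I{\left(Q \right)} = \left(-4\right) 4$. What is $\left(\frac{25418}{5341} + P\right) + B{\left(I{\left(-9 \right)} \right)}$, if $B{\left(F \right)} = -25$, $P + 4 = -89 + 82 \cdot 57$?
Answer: $\frac{24359014}{5341} \approx 4560.8$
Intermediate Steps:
$P = 4581$ ($P = -4 + \left(-89 + 82 \cdot 57\right) = -4 + \left(-89 + 4674\right) = -4 + 4585 = 4581$)
$I{\left(Q \right)} = -16$
$\left(\frac{25418}{5341} + P\right) + B{\left(I{\left(-9 \right)} \right)} = \left(\frac{25418}{5341} + 4581\right) - 25 = \frac{24492539}{5341} - 25 = \frac{24359014}{5341}$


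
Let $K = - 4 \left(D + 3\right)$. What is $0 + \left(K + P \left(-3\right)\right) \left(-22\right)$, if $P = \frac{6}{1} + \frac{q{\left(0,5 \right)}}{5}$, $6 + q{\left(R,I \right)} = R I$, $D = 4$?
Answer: $\frac{4664}{5} \approx 932.8$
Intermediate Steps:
$q{\left(R,I \right)} = -6 + I R$ ($q{\left(R,I \right)} = -6 + R I = -6 + I R$)
$P = \frac{24}{5}$ ($P = \frac{6}{1} + \frac{-6 + 5 \cdot 0}{5} = 6 \cdot 1 + \left(-6 + 0\right) \frac{1}{5} = 6 - \frac{6}{5} = \frac{24}{5} \approx 4.8$)
$K = -28$ ($K = - 4 \left(4 + 3\right) = \left(-4\right) 7 = -28$)
$0 + \left(K + P \left(-3\right)\right) \left(-22\right) = 0 + \left(-28 + \frac{24}{5} \left(-3\right)\right) \left(-22\right) = 0 + \left(-28 - \frac{72}{5}\right) \left(-22\right) = 0 - - \frac{4664}{5} = 0 + \frac{4664}{5} = \frac{4664}{5}$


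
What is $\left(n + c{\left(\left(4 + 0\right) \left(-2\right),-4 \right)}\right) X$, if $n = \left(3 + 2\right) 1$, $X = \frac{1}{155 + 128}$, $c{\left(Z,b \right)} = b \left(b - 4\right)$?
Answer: $\frac{37}{283} \approx 0.13074$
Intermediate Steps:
$c{\left(Z,b \right)} = b \left(-4 + b\right)$
$X = \frac{1}{283} \approx 0.0035336$
$n = 5$ ($n = 5 \cdot 1 = 5$)
$\left(n + c{\left(\left(4 + 0\right) \left(-2\right),-4 \right)}\right) X = \left(5 - 4 \left(-4 - 4\right)\right) \frac{1}{283} = \left(5 - -32\right) \frac{1}{283} = \left(5 + 32\right) \frac{1}{283} = 37 \cdot \frac{1}{283} = \frac{37}{283}$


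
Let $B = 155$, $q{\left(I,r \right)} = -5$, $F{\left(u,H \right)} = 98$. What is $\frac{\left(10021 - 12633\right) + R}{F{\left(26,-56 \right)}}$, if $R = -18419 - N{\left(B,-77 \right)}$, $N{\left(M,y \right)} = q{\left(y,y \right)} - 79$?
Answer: $- \frac{20947}{98} \approx -213.74$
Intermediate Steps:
$N{\left(M,y \right)} = -84$ ($N{\left(M,y \right)} = -5 - 79 = -84$)
$R = -18335$ ($R = -18419 - -84 = -18419 + 84 = -18335$)
$\frac{\left(10021 - 12633\right) + R}{F{\left(26,-56 \right)}} = \frac{\left(10021 - 12633\right) - 18335}{98} = \left(-2612 - 18335\right) \frac{1}{98} = \left(-20947\right) \frac{1}{98} = - \frac{20947}{98}$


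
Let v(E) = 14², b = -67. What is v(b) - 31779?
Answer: -31583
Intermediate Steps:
v(E) = 196
v(b) - 31779 = 196 - 31779 = -31583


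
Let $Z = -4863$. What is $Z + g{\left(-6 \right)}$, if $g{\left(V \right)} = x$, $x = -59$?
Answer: $-4922$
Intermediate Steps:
$g{\left(V \right)} = -59$
$Z + g{\left(-6 \right)} = -4863 - 59 = -4922$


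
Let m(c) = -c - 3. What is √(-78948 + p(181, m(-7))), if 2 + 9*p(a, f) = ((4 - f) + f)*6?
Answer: I*√710510/3 ≈ 280.97*I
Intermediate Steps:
m(c) = -3 - c
p(a, f) = 22/9 (p(a, f) = -2/9 + (((4 - f) + f)*6)/9 = -2/9 + (4*6)/9 = -2/9 + (⅑)*24 = -2/9 + 8/3 = 22/9)
√(-78948 + p(181, m(-7))) = √(-78948 + 22/9) = √(-710510/9) = I*√710510/3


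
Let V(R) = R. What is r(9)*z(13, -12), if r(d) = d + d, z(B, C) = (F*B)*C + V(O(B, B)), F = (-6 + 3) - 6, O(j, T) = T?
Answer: 25506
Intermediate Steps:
F = -9 (F = -3 - 6 = -9)
z(B, C) = B - 9*B*C (z(B, C) = (-9*B)*C + B = -9*B*C + B = B - 9*B*C)
r(d) = 2*d
r(9)*z(13, -12) = (2*9)*(13*(1 - 9*(-12))) = 18*(13*(1 + 108)) = 18*(13*109) = 18*1417 = 25506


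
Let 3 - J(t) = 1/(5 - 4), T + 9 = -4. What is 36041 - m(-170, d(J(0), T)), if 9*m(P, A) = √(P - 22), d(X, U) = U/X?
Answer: 36041 - 8*I*√3/9 ≈ 36041.0 - 1.5396*I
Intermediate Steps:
T = -13 (T = -9 - 4 = -13)
J(t) = 2 (J(t) = 3 - 1/(5 - 4) = 3 - 1/1 = 3 - 1*1 = 3 - 1 = 2)
m(P, A) = √(-22 + P)/9 (m(P, A) = √(P - 22)/9 = √(-22 + P)/9)
36041 - m(-170, d(J(0), T)) = 36041 - √(-22 - 170)/9 = 36041 - √(-192)/9 = 36041 - 8*I*√3/9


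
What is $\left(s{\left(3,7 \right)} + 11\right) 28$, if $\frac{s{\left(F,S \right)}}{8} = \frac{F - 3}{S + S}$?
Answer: $308$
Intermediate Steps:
$s{\left(F,S \right)} = \frac{4 \left(-3 + F\right)}{S}$ ($s{\left(F,S \right)} = 8 \frac{F - 3}{S + S} = 8 \frac{-3 + F}{2 S} = \frac{4 \left(-3 + F\right)}{S}$)
$\left(s{\left(3,7 \right)} + 11\right) 28 = \left(\frac{4 \left(-3 + 3\right)}{7} + 11\right) 28 = \left(4 \cdot \frac{1}{7} \cdot 0 + 11\right) 28 = \left(0 + 11\right) 28 = 11 \cdot 28 = 308$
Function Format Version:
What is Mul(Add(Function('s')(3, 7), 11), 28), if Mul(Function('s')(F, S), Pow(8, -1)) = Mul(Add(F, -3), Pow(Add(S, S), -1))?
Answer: 308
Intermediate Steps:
Function('s')(F, S) = Mul(4, Pow(S, -1), Add(-3, F)) (Function('s')(F, S) = Mul(8, Mul(Add(F, -3), Pow(Add(S, S), -1))) = Mul(8, Mul(Add(-3, F), Pow(Mul(2, S), -1))) = Mul(8, Mul(Add(-3, F), Mul(Rational(1, 2), Pow(S, -1)))) = Mul(8, Mul(Rational(1, 2), Pow(S, -1), Add(-3, F))) = Mul(4, Pow(S, -1), Add(-3, F)))
Mul(Add(Function('s')(3, 7), 11), 28) = Mul(Add(Mul(4, Pow(7, -1), Add(-3, 3)), 11), 28) = Mul(Add(Mul(4, Rational(1, 7), 0), 11), 28) = Mul(Add(0, 11), 28) = Mul(11, 28) = 308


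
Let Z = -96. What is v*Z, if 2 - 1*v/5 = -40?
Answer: -20160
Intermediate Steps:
v = 210 (v = 10 - 5*(-40) = 10 + 200 = 210)
v*Z = 210*(-96) = -20160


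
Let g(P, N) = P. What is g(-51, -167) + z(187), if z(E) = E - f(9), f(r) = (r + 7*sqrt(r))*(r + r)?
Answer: -404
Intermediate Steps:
f(r) = 2*r*(r + 7*sqrt(r)) (f(r) = (r + 7*sqrt(r))*(2*r) = 2*r*(r + 7*sqrt(r)))
z(E) = -540 + E (z(E) = E - (2*9**2 + 14*9**(3/2)) = E - (2*81 + 14*27) = E - (162 + 378) = E - 1*540 = E - 540 = -540 + E)
g(-51, -167) + z(187) = -51 + (-540 + 187) = -51 - 353 = -404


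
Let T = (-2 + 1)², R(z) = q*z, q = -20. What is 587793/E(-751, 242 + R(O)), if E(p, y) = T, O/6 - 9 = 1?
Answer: 587793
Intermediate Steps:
O = 60 (O = 54 + 6*1 = 54 + 6 = 60)
R(z) = -20*z
T = 1 (T = (-1)² = 1)
E(p, y) = 1
587793/E(-751, 242 + R(O)) = 587793/1 = 587793*1 = 587793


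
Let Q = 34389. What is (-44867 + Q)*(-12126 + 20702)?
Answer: -89859328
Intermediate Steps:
(-44867 + Q)*(-12126 + 20702) = (-44867 + 34389)*(-12126 + 20702) = -10478*8576 = -89859328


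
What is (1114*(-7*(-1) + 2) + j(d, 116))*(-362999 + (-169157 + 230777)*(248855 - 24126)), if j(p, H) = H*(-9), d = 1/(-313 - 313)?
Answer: 124377687945342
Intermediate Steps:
d = -1/626 (d = 1/(-626) = -1/626 ≈ -0.0015974)
j(p, H) = -9*H
(1114*(-7*(-1) + 2) + j(d, 116))*(-362999 + (-169157 + 230777)*(248855 - 24126)) = (1114*(-7*(-1) + 2) - 9*116)*(-362999 + (-169157 + 230777)*(248855 - 24126)) = (1114*(7 + 2) - 1044)*(-362999 + 61620*224729) = (1114*9 - 1044)*(-362999 + 13847800980) = (10026 - 1044)*13847437981 = 8982*13847437981 = 124377687945342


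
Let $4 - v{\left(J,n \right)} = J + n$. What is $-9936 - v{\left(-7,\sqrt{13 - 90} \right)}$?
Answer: $-9947 + i \sqrt{77} \approx -9947.0 + 8.775 i$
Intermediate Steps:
$v{\left(J,n \right)} = 4 - J - n$ ($v{\left(J,n \right)} = 4 - \left(J + n\right) = 4 - J - n$)
$-9936 - v{\left(-7,\sqrt{13 - 90} \right)} = -9936 - \left(4 - -7 - \sqrt{13 - 90}\right) = -9936 - \left(4 + 7 - \sqrt{-77}\right) = -9936 - \left(4 + 7 - i \sqrt{77}\right) = -9936 - \left(11 - i \sqrt{77}\right) = -9947 + i \sqrt{77}$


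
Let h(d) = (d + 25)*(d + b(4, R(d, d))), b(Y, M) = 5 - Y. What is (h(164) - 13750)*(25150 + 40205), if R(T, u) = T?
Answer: 1139464425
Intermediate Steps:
h(d) = (1 + d)*(25 + d) (h(d) = (d + 25)*(d + (5 - 1*4)) = (25 + d)*(d + (5 - 4)) = (25 + d)*(d + 1) = (25 + d)*(1 + d) = (1 + d)*(25 + d))
(h(164) - 13750)*(25150 + 40205) = ((25 + 164² + 26*164) - 13750)*(25150 + 40205) = ((25 + 26896 + 4264) - 13750)*65355 = (31185 - 13750)*65355 = 17435*65355 = 1139464425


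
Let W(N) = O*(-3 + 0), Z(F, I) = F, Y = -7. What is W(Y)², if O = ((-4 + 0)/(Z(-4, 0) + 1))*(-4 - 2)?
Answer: 576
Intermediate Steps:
O = -8 (O = ((-4 + 0)/(-4 + 1))*(-4 - 2) = -4/(-3)*(-6) = -4*(-⅓)*(-6) = (4/3)*(-6) = -8)
W(N) = 24 (W(N) = -8*(-3 + 0) = -8*(-3) = 24)
W(Y)² = 24² = 576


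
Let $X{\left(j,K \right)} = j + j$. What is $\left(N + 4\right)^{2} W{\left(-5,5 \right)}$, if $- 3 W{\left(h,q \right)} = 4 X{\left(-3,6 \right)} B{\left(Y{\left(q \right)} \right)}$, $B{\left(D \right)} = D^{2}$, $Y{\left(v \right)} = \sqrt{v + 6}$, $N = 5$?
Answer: $7128$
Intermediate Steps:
$X{\left(j,K \right)} = 2 j$
$Y{\left(v \right)} = \sqrt{6 + v}$
$W{\left(h,q \right)} = 48 + 8 q$ ($W{\left(h,q \right)} = - \frac{4 \cdot 2 \left(-3\right) \left(\sqrt{6 + q}\right)^{2}}{3} = - \frac{4 \left(-6\right) \left(6 + q\right)}{3} = - \frac{\left(-24\right) \left(6 + q\right)}{3} = - \frac{-144 - 24 q}{3} = 48 + 8 q$)
$\left(N + 4\right)^{2} W{\left(-5,5 \right)} = \left(5 + 4\right)^{2} \left(48 + 8 \cdot 5\right) = 9^{2} \left(48 + 40\right) = 81 \cdot 88 = 7128$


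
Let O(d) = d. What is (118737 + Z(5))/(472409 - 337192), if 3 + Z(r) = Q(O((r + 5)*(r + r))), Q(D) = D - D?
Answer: 118734/135217 ≈ 0.87810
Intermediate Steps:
Q(D) = 0
Z(r) = -3 (Z(r) = -3 + 0 = -3)
(118737 + Z(5))/(472409 - 337192) = (118737 - 3)/(472409 - 337192) = 118734/135217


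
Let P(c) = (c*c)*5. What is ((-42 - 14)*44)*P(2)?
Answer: -49280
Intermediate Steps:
P(c) = 5*c**2 (P(c) = c**2*5 = 5*c**2)
((-42 - 14)*44)*P(2) = ((-42 - 14)*44)*(5*2**2) = (-56*44)*(5*4) = -2464*20 = -49280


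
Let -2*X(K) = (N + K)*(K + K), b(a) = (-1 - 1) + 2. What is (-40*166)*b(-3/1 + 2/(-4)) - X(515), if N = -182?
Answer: 171495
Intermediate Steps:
b(a) = 0 (b(a) = -2 + 2 = 0)
X(K) = -K*(-182 + K) (X(K) = -(-182 + K)*(K + K)/2 = -(-182 + K)*2*K/2 = -K*(-182 + K))
(-40*166)*b(-3/1 + 2/(-4)) - X(515) = -40*166*0 - 515*(182 - 1*515) = -6640*0 - 515*(182 - 515) = 0 - 515*(-333) = 0 - 1*(-171495) = 0 + 171495 = 171495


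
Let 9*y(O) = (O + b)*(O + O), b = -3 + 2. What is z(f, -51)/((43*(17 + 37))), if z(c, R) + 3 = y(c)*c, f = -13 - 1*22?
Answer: -9803/2322 ≈ -4.2218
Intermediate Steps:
b = -1
y(O) = 2*O*(-1 + O)/9 (y(O) = ((O - 1)*(O + O))/9 = ((-1 + O)*(2*O))/9 = (2*O*(-1 + O))/9 = 2*O*(-1 + O)/9)
f = -35 (f = -13 - 22 = -35)
z(c, R) = -3 + 2*c²*(-1 + c)/9 (z(c, R) = -3 + (2*c*(-1 + c)/9)*c = -3 + 2*c²*(-1 + c)/9)
z(f, -51)/((43*(17 + 37))) = (-3 + (2/9)*(-35)²*(-1 - 35))/((43*(17 + 37))) = (-3 + (2/9)*1225*(-36))/((43*54)) = (-3 - 9800)/2322 = -9803*1/2322 = -9803/2322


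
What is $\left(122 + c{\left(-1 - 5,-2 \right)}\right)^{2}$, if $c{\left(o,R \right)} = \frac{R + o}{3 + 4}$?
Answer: $\frac{715716}{49} \approx 14606.0$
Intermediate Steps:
$c{\left(o,R \right)} = \frac{R}{7} + \frac{o}{7}$ ($c{\left(o,R \right)} = \frac{R + o}{7} = \left(R + o\right) \frac{1}{7} = \frac{R}{7} + \frac{o}{7}$)
$\left(122 + c{\left(-1 - 5,-2 \right)}\right)^{2} = \left(122 + \left(\frac{1}{7} \left(-2\right) + \frac{-1 - 5}{7}\right)\right)^{2} = \left(122 + \left(- \frac{2}{7} + \frac{1}{7} \left(-6\right)\right)\right)^{2} = \left(122 - \frac{8}{7}\right)^{2} = \left(\frac{846}{7}\right)^{2} = \frac{715716}{49}$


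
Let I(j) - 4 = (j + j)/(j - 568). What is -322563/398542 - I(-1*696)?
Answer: -186094903/31484818 ≈ -5.9106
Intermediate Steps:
I(j) = 4 + 2*j/(-568 + j) (I(j) = 4 + (j + j)/(j - 568) = 4 + (2*j)/(-568 + j) = 4 + 2*j/(-568 + j))
-322563/398542 - I(-1*696) = -322563/398542 - 2*(-1136 + 3*(-1*696))/(-568 - 1*696) = -322563*1/398542 - 2*(-1136 + 3*(-696))/(-568 - 696) = -322563/398542 - 2*(-1136 - 2088)/(-1264) = -322563/398542 - 2*(-1)*(-3224)/1264 = -322563/398542 - 1*403/79 = -322563/398542 - 403/79 = -186094903/31484818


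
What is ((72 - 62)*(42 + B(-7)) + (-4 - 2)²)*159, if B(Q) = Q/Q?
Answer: 74094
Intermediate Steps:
B(Q) = 1
((72 - 62)*(42 + B(-7)) + (-4 - 2)²)*159 = ((72 - 62)*(42 + 1) + (-4 - 2)²)*159 = (10*43 + (-6)²)*159 = (430 + 36)*159 = 466*159 = 74094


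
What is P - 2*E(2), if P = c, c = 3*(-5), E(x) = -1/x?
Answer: -14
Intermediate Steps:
c = -15
P = -15
P - 2*E(2) = -15 - (-2)/2 = -15 - 2*(-½) = -15 + 1 = -14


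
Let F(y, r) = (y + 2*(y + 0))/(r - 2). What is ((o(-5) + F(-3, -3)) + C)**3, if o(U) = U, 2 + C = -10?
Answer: -438976/125 ≈ -3511.8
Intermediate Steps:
C = -12 (C = -2 - 10 = -12)
F(y, r) = 3*y/(-2 + r) (F(y, r) = (y + 2*y)/(-2 + r) = (3*y)/(-2 + r) = 3*y/(-2 + r))
((o(-5) + F(-3, -3)) + C)**3 = ((-5 + 3*(-3)/(-2 - 3)) - 12)**3 = ((-5 + 3*(-3)/(-5)) - 12)**3 = ((-5 + 3*(-3)*(-1/5)) - 12)**3 = ((-5 + 9/5) - 12)**3 = (-16/5 - 12)**3 = (-76/5)**3 = -438976/125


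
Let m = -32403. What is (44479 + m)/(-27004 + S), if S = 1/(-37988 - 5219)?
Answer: -521767732/1166761829 ≈ -0.44719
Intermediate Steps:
S = -1/43207 (S = 1/(-43207) = -1/43207 ≈ -2.3144e-5)
(44479 + m)/(-27004 + S) = (44479 - 32403)/(-27004 - 1/43207) = 12076/(-1166761829/43207) = 12076*(-43207/1166761829) = -521767732/1166761829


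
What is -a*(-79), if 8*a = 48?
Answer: 474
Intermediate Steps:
a = 6 (a = (⅛)*48 = 6)
-a*(-79) = -1*6*(-79) = -6*(-79) = 474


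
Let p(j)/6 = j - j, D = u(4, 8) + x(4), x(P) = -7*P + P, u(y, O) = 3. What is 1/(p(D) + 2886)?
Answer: 1/2886 ≈ 0.00034650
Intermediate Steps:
x(P) = -6*P
D = -21 (D = 3 - 6*4 = 3 - 24 = -21)
p(j) = 0 (p(j) = 6*(j - j) = 6*0 = 0)
1/(p(D) + 2886) = 1/(0 + 2886) = 1/2886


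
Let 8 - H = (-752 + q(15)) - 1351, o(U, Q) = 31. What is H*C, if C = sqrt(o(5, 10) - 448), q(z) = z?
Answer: 2096*I*sqrt(417) ≈ 42802.0*I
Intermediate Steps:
H = 2096 (H = 8 - ((-752 + 15) - 1351) = 8 - (-737 - 1351) = 8 - 1*(-2088) = 8 + 2088 = 2096)
C = I*sqrt(417) (C = sqrt(31 - 448) = sqrt(-417) = I*sqrt(417) ≈ 20.421*I)
H*C = 2096*(I*sqrt(417)) = 2096*I*sqrt(417)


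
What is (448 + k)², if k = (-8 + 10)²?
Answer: 204304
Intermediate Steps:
k = 4 (k = 2² = 4)
(448 + k)² = (448 + 4)² = 452² = 204304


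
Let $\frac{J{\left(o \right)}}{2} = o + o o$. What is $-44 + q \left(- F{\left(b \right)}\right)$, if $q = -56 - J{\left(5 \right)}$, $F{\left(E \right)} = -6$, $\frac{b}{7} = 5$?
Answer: $-740$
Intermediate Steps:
$b = 35$ ($b = 7 \cdot 5 = 35$)
$J{\left(o \right)} = 2 o + 2 o^{2}$ ($J{\left(o \right)} = 2 \left(o + o o\right) = 2 \left(o + o^{2}\right) = 2 o + 2 o^{2}$)
$q = -116$ ($q = -56 - 2 \cdot 5 \left(1 + 5\right) = -56 - 2 \cdot 5 \cdot 6 = -56 - 60 = -116$)
$-44 + q \left(- F{\left(b \right)}\right) = -44 - 116 \left(\left(-1\right) \left(-6\right)\right) = -44 - 696 = -740$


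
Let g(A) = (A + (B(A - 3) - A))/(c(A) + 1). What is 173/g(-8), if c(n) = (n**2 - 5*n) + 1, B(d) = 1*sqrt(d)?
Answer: -18338*I*sqrt(11)/11 ≈ -5529.1*I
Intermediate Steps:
B(d) = sqrt(d)
c(n) = 1 + n**2 - 5*n
g(A) = sqrt(-3 + A)/(2 + A**2 - 5*A) (g(A) = (A + (sqrt(A - 3) - A))/((1 + A**2 - 5*A) + 1) = (A + (sqrt(-3 + A) - A))/(2 + A**2 - 5*A) = sqrt(-3 + A)/(2 + A**2 - 5*A))
173/g(-8) = 173/((sqrt(-3 - 8)/(2 + (-8)**2 - 5*(-8)))) = 173/((sqrt(-11)/(2 + 64 + 40))) = 173/(((I*sqrt(11))/106)) = 173/(((I*sqrt(11))*(1/106))) = 173/((I*sqrt(11)/106)) = 173*(-106*I*sqrt(11)/11) = -18338*I*sqrt(11)/11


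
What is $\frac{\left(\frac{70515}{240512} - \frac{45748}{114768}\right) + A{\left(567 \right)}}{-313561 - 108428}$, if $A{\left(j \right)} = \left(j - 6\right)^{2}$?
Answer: $- \frac{542954150831455}{728012289953664} \approx -0.7458$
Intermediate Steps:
$A{\left(j \right)} = \left(-6 + j\right)^{2}$
$\frac{\left(\frac{70515}{240512} - \frac{45748}{114768}\right) + A{\left(567 \right)}}{-313561 - 108428} = \frac{\left(\frac{70515}{240512} - \frac{45748}{114768}\right) + \left(-6 + 567\right)^{2}}{-313561 - 108428} = \frac{\left(70515 \cdot \frac{1}{240512} - \frac{11437}{28692}\right) + 561^{2}}{-421989} = \left(\left(\frac{70515}{240512} - \frac{11437}{28692}\right) + 314721\right) \left(- \frac{1}{421989}\right) = \left(- \frac{181879841}{1725192576} + 314721\right) \left(- \frac{1}{421989}\right) = \frac{542954150831455}{1725192576} \left(- \frac{1}{421989}\right) = - \frac{542954150831455}{728012289953664}$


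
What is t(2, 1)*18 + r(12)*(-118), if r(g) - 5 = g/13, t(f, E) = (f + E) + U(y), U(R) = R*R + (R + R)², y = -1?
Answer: -7214/13 ≈ -554.92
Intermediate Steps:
U(R) = 5*R² (U(R) = R² + (2*R)² = R² + 4*R² = 5*R²)
t(f, E) = 5 + E + f (t(f, E) = (f + E) + 5*(-1)² = (E + f) + 5*1 = (E + f) + 5 = 5 + E + f)
r(g) = 5 + g/13
t(2, 1)*18 + r(12)*(-118) = (5 + 1 + 2)*18 + (5 + (1/13)*12)*(-118) = 8*18 + (5 + 12/13)*(-118) = 144 + (77/13)*(-118) = 144 - 9086/13 = -7214/13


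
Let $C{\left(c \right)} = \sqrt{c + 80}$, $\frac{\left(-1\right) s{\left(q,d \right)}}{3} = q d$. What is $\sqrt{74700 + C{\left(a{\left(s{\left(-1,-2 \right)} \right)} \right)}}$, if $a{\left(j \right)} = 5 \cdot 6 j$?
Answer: $\sqrt{74700 + 10 i} \approx 273.31 + 0.018 i$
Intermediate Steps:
$s{\left(q,d \right)} = - 3 d q$ ($s{\left(q,d \right)} = - 3 q d = - 3 d q$)
$a{\left(j \right)} = 30 j$
$C{\left(c \right)} = \sqrt{80 + c}$
$\sqrt{74700 + C{\left(a{\left(s{\left(-1,-2 \right)} \right)} \right)}} = \sqrt{74700 + \sqrt{80 + 30 \left(\left(-3\right) \left(-2\right) \left(-1\right)\right)}} = \sqrt{74700 + \sqrt{80 + 30 \left(-6\right)}} = \sqrt{74700 + \sqrt{80 - 180}} = \sqrt{74700 + \sqrt{-100}} = \sqrt{74700 + 10 i}$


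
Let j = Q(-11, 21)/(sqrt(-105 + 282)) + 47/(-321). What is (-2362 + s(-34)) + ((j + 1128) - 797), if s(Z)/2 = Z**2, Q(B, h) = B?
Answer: 90154/321 - 11*sqrt(177)/177 ≈ 280.03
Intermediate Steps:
j = -47/321 - 11*sqrt(177)/177 (j = -11/sqrt(-105 + 282) + 47/(-321) = -11*sqrt(177)/177 + 47*(-1/321) = -11*sqrt(177)/177 - 47/321 = -47/321 - 11*sqrt(177)/177 ≈ -0.97323)
s(Z) = 2*Z**2
(-2362 + s(-34)) + ((j + 1128) - 797) = (-2362 + 2*(-34)**2) + (((-47/321 - 11*sqrt(177)/177) + 1128) - 797) = (-2362 + 2*1156) + ((362041/321 - 11*sqrt(177)/177) - 797) = (-2362 + 2312) + (106204/321 - 11*sqrt(177)/177) = -50 + (106204/321 - 11*sqrt(177)/177) = 90154/321 - 11*sqrt(177)/177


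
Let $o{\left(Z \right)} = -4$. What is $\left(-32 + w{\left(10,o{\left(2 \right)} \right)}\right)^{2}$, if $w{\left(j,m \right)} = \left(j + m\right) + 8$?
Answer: $324$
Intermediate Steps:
$w{\left(j,m \right)} = 8 + j + m$
$\left(-32 + w{\left(10,o{\left(2 \right)} \right)}\right)^{2} = \left(-32 + \left(8 + 10 - 4\right)\right)^{2} = \left(-32 + 14\right)^{2} = \left(-18\right)^{2} = 324$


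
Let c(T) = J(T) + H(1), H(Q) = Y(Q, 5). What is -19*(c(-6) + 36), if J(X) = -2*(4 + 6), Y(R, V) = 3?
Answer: -361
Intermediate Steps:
H(Q) = 3
J(X) = -20 (J(X) = -2*10 = -20)
c(T) = -17 (c(T) = -20 + 3 = -17)
-19*(c(-6) + 36) = -19*(-17 + 36) = -19*19 = -361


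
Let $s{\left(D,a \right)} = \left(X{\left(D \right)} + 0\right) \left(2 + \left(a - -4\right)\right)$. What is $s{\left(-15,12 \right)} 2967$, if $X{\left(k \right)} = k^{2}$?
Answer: $12016350$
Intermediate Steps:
$s{\left(D,a \right)} = D^{2} \left(6 + a\right)$ ($s{\left(D,a \right)} = \left(D^{2} + 0\right) \left(2 + \left(a - -4\right)\right) = D^{2} \left(2 + \left(a + 4\right)\right) = D^{2} \left(2 + \left(4 + a\right)\right) = D^{2} \left(6 + a\right)$)
$s{\left(-15,12 \right)} 2967 = \left(-15\right)^{2} \left(6 + 12\right) 2967 = 225 \cdot 18 \cdot 2967 = 4050 \cdot 2967 = 12016350$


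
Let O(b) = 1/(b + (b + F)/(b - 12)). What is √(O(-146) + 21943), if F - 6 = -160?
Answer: √710928047918/5692 ≈ 148.13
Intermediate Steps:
F = -154 (F = 6 - 160 = -154)
O(b) = 1/(b + (-154 + b)/(-12 + b)) (O(b) = 1/(b + (b - 154)/(b - 12)) = 1/(b + (-154 + b)/(-12 + b)))
√(O(-146) + 21943) = √((12 - 1*(-146))/(154 - 1*(-146)² + 11*(-146)) + 21943) = √((12 + 146)/(154 - 1*21316 - 1606) + 21943) = √(158/(154 - 21316 - 1606) + 21943) = √(158/(-22768) + 21943) = √(-1/22768*158 + 21943) = √(-79/11384 + 21943) = √(249799033/11384) = √710928047918/5692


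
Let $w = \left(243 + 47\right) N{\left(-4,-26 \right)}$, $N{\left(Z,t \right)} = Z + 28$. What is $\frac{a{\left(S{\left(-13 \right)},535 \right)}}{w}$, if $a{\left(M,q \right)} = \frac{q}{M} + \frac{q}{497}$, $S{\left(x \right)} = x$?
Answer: $- \frac{12947}{2248428} \approx -0.0057582$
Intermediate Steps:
$N{\left(Z,t \right)} = 28 + Z$
$a{\left(M,q \right)} = \frac{q}{497} + \frac{q}{M}$ ($a{\left(M,q \right)} = \frac{q}{M} + q \frac{1}{497} = \frac{q}{M} + \frac{q}{497} = \frac{q}{497} + \frac{q}{M}$)
$w = 6960$ ($w = \left(243 + 47\right) \left(28 - 4\right) = 290 \cdot 24 = 6960$)
$\frac{a{\left(S{\left(-13 \right)},535 \right)}}{w} = \frac{\frac{1}{497} \cdot 535 + \frac{535}{-13}}{6960} = \left(\frac{535}{497} + 535 \left(- \frac{1}{13}\right)\right) \frac{1}{6960} = \left(\frac{535}{497} - \frac{535}{13}\right) \frac{1}{6960} = \left(- \frac{258940}{6461}\right) \frac{1}{6960} = - \frac{12947}{2248428}$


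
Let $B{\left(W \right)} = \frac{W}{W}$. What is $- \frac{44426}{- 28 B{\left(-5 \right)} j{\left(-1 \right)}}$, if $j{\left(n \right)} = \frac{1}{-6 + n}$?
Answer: $- \frac{22213}{2} \approx -11107.0$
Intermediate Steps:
$B{\left(W \right)} = 1$
$- \frac{44426}{- 28 B{\left(-5 \right)} j{\left(-1 \right)}} = - \frac{44426}{\left(-28\right) 1 \frac{1}{-6 - 1}} = - \frac{44426}{\left(-28\right) \frac{1}{-7}} = - \frac{44426}{\left(-28\right) \left(- \frac{1}{7}\right)} = - \frac{44426}{4} = \left(-44426\right) \frac{1}{4} = - \frac{22213}{2}$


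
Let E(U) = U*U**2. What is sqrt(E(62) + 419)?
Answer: sqrt(238747) ≈ 488.62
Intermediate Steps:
E(U) = U**3
sqrt(E(62) + 419) = sqrt(62**3 + 419) = sqrt(238328 + 419) = sqrt(238747)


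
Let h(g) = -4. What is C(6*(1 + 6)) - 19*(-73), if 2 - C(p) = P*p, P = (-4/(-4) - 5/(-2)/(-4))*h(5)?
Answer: 1452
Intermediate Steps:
P = -3/2 (P = (-4/(-4) - 5/(-2)/(-4))*(-4) = (-4*(-1/4) - 5*(-1/2)*(-1/4))*(-4) = (1 + (5/2)*(-1/4))*(-4) = (1 - 5/8)*(-4) = (3/8)*(-4) = -3/2 ≈ -1.5000)
C(p) = 2 + 3*p/2 (C(p) = 2 - (-3)*p/2 = 2 + 3*p/2)
C(6*(1 + 6)) - 19*(-73) = (2 + 3*(6*(1 + 6))/2) - 19*(-73) = (2 + 3*(6*7)/2) + 1387 = (2 + (3/2)*42) + 1387 = (2 + 63) + 1387 = 65 + 1387 = 1452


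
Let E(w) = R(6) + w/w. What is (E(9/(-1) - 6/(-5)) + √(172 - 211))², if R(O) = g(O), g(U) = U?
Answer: (7 + I*√39)² ≈ 10.0 + 87.43*I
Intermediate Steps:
R(O) = O
E(w) = 7 (E(w) = 6 + w/w = 6 + 1 = 7)
(E(9/(-1) - 6/(-5)) + √(172 - 211))² = (7 + √(172 - 211))² = (7 + √(-39))² = (7 + I*√39)²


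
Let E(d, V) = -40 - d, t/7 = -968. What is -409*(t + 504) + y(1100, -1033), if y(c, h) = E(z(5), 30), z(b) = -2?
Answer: 2565210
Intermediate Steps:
t = -6776 (t = 7*(-968) = -6776)
y(c, h) = -38 (y(c, h) = -40 - 1*(-2) = -40 + 2 = -38)
-409*(t + 504) + y(1100, -1033) = -409*(-6776 + 504) - 38 = -409*(-6272) - 38 = 2565248 - 38 = 2565210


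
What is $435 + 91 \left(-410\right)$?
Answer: $-36875$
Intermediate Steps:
$435 + 91 \left(-410\right) = 435 - 37310 = -36875$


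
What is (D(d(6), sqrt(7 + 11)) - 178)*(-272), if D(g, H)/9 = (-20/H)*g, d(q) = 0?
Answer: 48416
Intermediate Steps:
D(g, H) = -180*g/H (D(g, H) = 9*((-20/H)*g) = 9*(-20*g/H) = -180*g/H)
(D(d(6), sqrt(7 + 11)) - 178)*(-272) = (-180*0/sqrt(7 + 11) - 178)*(-272) = (-180*0/sqrt(18) - 178)*(-272) = (-180*0/3*sqrt(2) - 178)*(-272) = (-180*0*sqrt(2)/6 - 178)*(-272) = (0 - 178)*(-272) = -178*(-272) = 48416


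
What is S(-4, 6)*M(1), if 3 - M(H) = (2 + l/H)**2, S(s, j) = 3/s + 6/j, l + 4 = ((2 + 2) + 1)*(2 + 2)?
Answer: -321/4 ≈ -80.250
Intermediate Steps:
l = 16 (l = -4 + ((2 + 2) + 1)*(2 + 2) = -4 + (4 + 1)*4 = -4 + 5*4 = -4 + 20 = 16)
M(H) = 3 - (2 + 16/H)**2
S(-4, 6)*M(1) = (3/(-4) + 6/6)*(-1 - 256/1**2 - 64/1) = (3*(-1/4) + 6*(1/6))*(-1 - 256*1 - 64*1) = (-3/4 + 1)*(-1 - 256 - 64) = (1/4)*(-321) = -321/4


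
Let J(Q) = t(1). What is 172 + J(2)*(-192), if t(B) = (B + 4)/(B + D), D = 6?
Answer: 244/7 ≈ 34.857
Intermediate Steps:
t(B) = (4 + B)/(6 + B) (t(B) = (B + 4)/(B + 6) = (4 + B)/(6 + B))
J(Q) = 5/7 (J(Q) = (4 + 1)/(6 + 1) = 5/7)
172 + J(2)*(-192) = 172 + (5/7)*(-192) = 172 - 960/7 = 244/7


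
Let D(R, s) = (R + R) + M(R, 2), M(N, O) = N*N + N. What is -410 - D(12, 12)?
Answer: -590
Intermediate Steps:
M(N, O) = N + N² (M(N, O) = N² + N = N + N²)
D(R, s) = 2*R + R*(1 + R) (D(R, s) = (R + R) + R*(1 + R) = 2*R + R*(1 + R))
-410 - D(12, 12) = -410 - 12*(3 + 12) = -410 - 12*15 = -410 - 1*180 = -410 - 180 = -590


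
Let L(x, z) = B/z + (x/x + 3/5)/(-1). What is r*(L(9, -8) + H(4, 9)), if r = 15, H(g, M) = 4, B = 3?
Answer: 243/8 ≈ 30.375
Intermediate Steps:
L(x, z) = -8/5 + 3/z (L(x, z) = 3/z + (x/x + 3/5)/(-1) = 3/z + (1 + 3*(⅕))*(-1) = 3/z + (1 + ⅗)*(-1) = 3/z + (8/5)*(-1) = 3/z - 8/5 = -8/5 + 3/z)
r*(L(9, -8) + H(4, 9)) = 15*((-8/5 + 3/(-8)) + 4) = 15*((-8/5 + 3*(-⅛)) + 4) = 15*((-8/5 - 3/8) + 4) = 15*(-79/40 + 4) = 15*(81/40) = 243/8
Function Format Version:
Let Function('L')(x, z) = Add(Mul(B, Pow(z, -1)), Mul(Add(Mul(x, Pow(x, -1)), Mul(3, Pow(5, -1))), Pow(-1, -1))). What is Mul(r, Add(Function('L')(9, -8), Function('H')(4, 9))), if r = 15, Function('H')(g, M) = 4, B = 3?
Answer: Rational(243, 8) ≈ 30.375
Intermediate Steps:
Function('L')(x, z) = Add(Rational(-8, 5), Mul(3, Pow(z, -1))) (Function('L')(x, z) = Add(Mul(3, Pow(z, -1)), Mul(Add(Mul(x, Pow(x, -1)), Mul(3, Pow(5, -1))), Pow(-1, -1))) = Add(Mul(3, Pow(z, -1)), Mul(Add(1, Mul(3, Rational(1, 5))), -1)) = Add(Mul(3, Pow(z, -1)), Mul(Add(1, Rational(3, 5)), -1)) = Add(Mul(3, Pow(z, -1)), Mul(Rational(8, 5), -1)) = Add(Mul(3, Pow(z, -1)), Rational(-8, 5)) = Add(Rational(-8, 5), Mul(3, Pow(z, -1))))
Mul(r, Add(Function('L')(9, -8), Function('H')(4, 9))) = Mul(15, Add(Add(Rational(-8, 5), Mul(3, Pow(-8, -1))), 4)) = Mul(15, Add(Add(Rational(-8, 5), Mul(3, Rational(-1, 8))), 4)) = Mul(15, Add(Add(Rational(-8, 5), Rational(-3, 8)), 4)) = Mul(15, Add(Rational(-79, 40), 4)) = Mul(15, Rational(81, 40)) = Rational(243, 8)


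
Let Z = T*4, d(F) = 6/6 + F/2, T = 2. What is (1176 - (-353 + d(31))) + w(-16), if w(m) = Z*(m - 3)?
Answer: 2721/2 ≈ 1360.5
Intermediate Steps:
d(F) = 1 + F/2 (d(F) = 6*(1/6) + F*(1/2) = 1 + F/2)
Z = 8 (Z = 2*4 = 8)
w(m) = -24 + 8*m (w(m) = 8*(m - 3) = 8*(-3 + m) = -24 + 8*m)
(1176 - (-353 + d(31))) + w(-16) = (1176 - (-353 + (1 + (1/2)*31))) + (-24 + 8*(-16)) = (1176 - (-353 + (1 + 31/2))) + (-24 - 128) = (1176 - (-353 + 33/2)) - 152 = (1176 - 1*(-673/2)) - 152 = (1176 + 673/2) - 152 = 3025/2 - 152 = 2721/2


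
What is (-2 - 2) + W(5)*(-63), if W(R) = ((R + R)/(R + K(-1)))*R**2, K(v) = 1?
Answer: -2629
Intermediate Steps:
W(R) = 2*R**3/(1 + R) (W(R) = ((R + R)/(R + 1))*R**2 = ((2*R)/(1 + R))*R**2 = (2*R/(1 + R))*R**2 = 2*R**3/(1 + R))
(-2 - 2) + W(5)*(-63) = (-2 - 2) + (2*5**3/(1 + 5))*(-63) = -4 + (2*125/6)*(-63) = -4 + (2*125*(1/6))*(-63) = -4 + (125/3)*(-63) = -4 - 2625 = -2629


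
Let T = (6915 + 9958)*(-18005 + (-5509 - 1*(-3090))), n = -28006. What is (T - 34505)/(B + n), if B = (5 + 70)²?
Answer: 344648657/22381 ≈ 15399.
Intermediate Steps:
B = 5625 (B = 75² = 5625)
T = -344614152 (T = 16873*(-18005 + (-5509 + 3090)) = 16873*(-18005 - 2419) = 16873*(-20424) = -344614152)
(T - 34505)/(B + n) = (-344614152 - 34505)/(5625 - 28006) = -344648657/(-22381) = -344648657*(-1/22381) = 344648657/22381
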